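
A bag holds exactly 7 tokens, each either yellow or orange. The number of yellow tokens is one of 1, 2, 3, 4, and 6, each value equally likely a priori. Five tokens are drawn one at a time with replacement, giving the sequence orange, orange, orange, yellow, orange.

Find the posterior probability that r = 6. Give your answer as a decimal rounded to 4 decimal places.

Under each hypothesis, the probability of the observed sequence is: P(data | r = 1) = (6/7)(6/7)(6/7)(1/7)(6/7) = 0.077111; P(data | r = 2) = (5/7)(5/7)(5/7)(2/7)(5/7) = 0.074374; P(data | r = 3) = (4/7)(4/7)(4/7)(3/7)(4/7) = 0.045695; P(data | r = 4) = (3/7)(3/7)(3/7)(4/7)(3/7) = 0.019278; P(data | r = 6) = (1/7)(1/7)(1/7)(6/7)(1/7) = 0.00035699.
The prior-weighted likelihoods are 1/5 · 0.077111 = 0.015422, 1/5 · 0.074374 = 0.014875, 1/5 · 0.045695 = 0.009139, 1/5 · 0.019278 = 0.0038555, 1/5 · 0.00035699 = 7.1399e-05; summing to 0.043363.
Hence P(r = 6 | data) = (7.1399e-05) / (0.043363) = 0.0016465.

0.0016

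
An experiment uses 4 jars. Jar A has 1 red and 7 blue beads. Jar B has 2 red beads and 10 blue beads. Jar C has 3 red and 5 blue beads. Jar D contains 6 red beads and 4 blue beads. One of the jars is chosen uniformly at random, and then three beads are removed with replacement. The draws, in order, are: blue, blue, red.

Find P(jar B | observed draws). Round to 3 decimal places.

0.255

Compute the likelihood of the observed sequence for each case: P(data | jar A) = (7/8)(7/8)(1/8) = 0.095703; P(data | jar B) = (10/12)(10/12)(2/12) = 0.11574; P(data | jar C) = (5/8)(5/8)(3/8) = 0.14648; P(data | jar D) = (4/10)(4/10)(6/10) = 0.096.
Multiplying each by its prior: 1/4 · 0.095703 = 0.023926, 1/4 · 0.11574 = 0.028935, 1/4 · 0.14648 = 0.036621, 1/4 · 0.096 = 0.024; with total 0.11348.
Therefore the posterior P(jar B | data) = (0.028935) / (0.11348) = 0.25498.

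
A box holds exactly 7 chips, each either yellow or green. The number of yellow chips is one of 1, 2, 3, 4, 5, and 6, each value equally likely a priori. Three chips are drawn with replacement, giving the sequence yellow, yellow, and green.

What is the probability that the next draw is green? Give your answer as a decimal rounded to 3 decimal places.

0.408

For each hypothesis, P(data | H) works out to: P(data | r = 1) = (1/7)(1/7)(6/7) = 0.017493; P(data | r = 2) = (2/7)(2/7)(5/7) = 0.058309; P(data | r = 3) = (3/7)(3/7)(4/7) = 0.10496; P(data | r = 4) = (4/7)(4/7)(3/7) = 0.13994; P(data | r = 5) = (5/7)(5/7)(2/7) = 0.14577; P(data | r = 6) = (6/7)(6/7)(1/7) = 0.10496.
Multiplying each by its prior: 1/6 · 0.017493 = 0.0029155, 1/6 · 0.058309 = 0.0097182, 1/6 · 0.10496 = 0.017493, 1/6 · 0.13994 = 0.023324, 1/6 · 0.14577 = 0.024295, 1/6 · 0.10496 = 0.017493; summing to 0.095238.
Dividing through by the total gives posterior P(r = 1 | data) = 0.030612, P(r = 2 | data) = 0.10204, P(r = 3 | data) = 0.18367, P(r = 4 | data) = 0.2449, P(r = 5 | data) = 0.2551, P(r = 6 | data) = 0.18367.
So P(green next | data) = Σ P(green next | H) P(H | data) = (6/7)(0.030612) + (5/7)(0.10204) + (4/7)(0.18367) + (3/7)(0.2449) + (2/7)(0.2551) + (1/7)(0.18367) = 0.40816.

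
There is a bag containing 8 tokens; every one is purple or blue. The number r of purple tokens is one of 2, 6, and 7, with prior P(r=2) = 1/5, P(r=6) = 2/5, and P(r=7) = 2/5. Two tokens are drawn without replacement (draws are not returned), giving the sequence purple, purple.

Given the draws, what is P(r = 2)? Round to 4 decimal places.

0.0137

Under each hypothesis, the probability of the observed sequence is: P(data | r = 2) = (2/8)(1/7) = 1/28; P(data | r = 6) = (6/8)(5/7) = 15/28; P(data | r = 7) = (7/8)(6/7) = 3/4.
Multiplying each by its prior: 1/5 · 1/28 = 1/140, 2/5 · 15/28 = 3/14, 2/5 · 3/4 = 3/10; these sum to 73/140.
Therefore the posterior P(r = 2 | data) = (1/140) / (73/140) = 1/73.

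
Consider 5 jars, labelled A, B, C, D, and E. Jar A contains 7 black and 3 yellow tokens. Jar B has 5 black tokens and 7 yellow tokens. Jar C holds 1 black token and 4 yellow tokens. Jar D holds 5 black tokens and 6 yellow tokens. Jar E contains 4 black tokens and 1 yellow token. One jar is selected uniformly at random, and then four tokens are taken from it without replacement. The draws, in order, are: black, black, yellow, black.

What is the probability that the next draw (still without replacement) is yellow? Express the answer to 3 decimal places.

For each hypothesis, P(data | H) works out to: P(data | jar A) = (7/10)(6/9)(3/8)(5/7) = 0.125; P(data | jar B) = (5/12)(4/11)(7/10)(3/9) = 0.035354; P(data | jar C) = (1/5)(0/4) = 0; P(data | jar D) = (5/11)(4/10)(6/9)(3/8) = 0.045455; P(data | jar E) = (4/5)(3/4)(1/3)(2/2) = 0.2.
Weighting by the prior gives 1/5 · 0.125 = 0.025, 1/5 · 0.035354 = 0.0070707, 1/5 · 0 = 0, 1/5 · 0.045455 = 0.0090909, 1/5 · 0.2 = 0.04; these sum to 0.081162.
The posterior is then P(jar A | data) = 0.30803, P(jar B | data) = 0.087119, P(jar C | data) = 0, P(jar D | data) = 0.11201, P(jar E | data) = 0.49284.
The predictive probability is P(yellow next | data) = (1/3)(0.30803) + (3/4)(0.087119) + (5/7)(0.11201) + (0)(0.49284) = 0.24802.

0.248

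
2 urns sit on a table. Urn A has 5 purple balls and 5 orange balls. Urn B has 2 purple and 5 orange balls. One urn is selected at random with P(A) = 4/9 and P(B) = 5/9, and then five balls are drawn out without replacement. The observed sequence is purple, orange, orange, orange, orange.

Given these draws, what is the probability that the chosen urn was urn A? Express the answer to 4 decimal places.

Under each hypothesis, the probability of the observed sequence is: P(data | urn A) = (5/10)(5/9)(4/8)(3/7)(2/6) = 5/252; P(data | urn B) = (2/7)(5/6)(4/5)(3/4)(2/3) = 2/21.
The prior-weighted likelihoods are 4/9 · 5/252 = 5/567, 5/9 · 2/21 = 10/189; with total 5/81.
So P(urn A | data) = (5/567) / (5/81) = 1/7.

0.1429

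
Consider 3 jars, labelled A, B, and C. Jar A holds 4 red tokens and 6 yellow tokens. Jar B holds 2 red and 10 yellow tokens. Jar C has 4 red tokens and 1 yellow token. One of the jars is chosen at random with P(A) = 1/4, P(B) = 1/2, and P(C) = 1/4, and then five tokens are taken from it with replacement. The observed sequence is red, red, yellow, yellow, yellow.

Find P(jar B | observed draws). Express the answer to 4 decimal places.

The likelihood of the observed sequence under each hypothesis: P(data | jar A) = (4/10)(4/10)(6/10)(6/10)(6/10) = 0.03456; P(data | jar B) = (2/12)(2/12)(10/12)(10/12)(10/12) = 0.016075; P(data | jar C) = (4/5)(4/5)(1/5)(1/5)(1/5) = 0.00512.
Multiplying each by its prior: 1/4 · 0.03456 = 0.00864, 1/2 · 0.016075 = 0.0080376, 1/4 · 0.00512 = 0.00128; these sum to 0.017958.
By Bayes' rule, P(jar B | data) = (0.0080376) / (0.017958) = 0.44759.

0.4476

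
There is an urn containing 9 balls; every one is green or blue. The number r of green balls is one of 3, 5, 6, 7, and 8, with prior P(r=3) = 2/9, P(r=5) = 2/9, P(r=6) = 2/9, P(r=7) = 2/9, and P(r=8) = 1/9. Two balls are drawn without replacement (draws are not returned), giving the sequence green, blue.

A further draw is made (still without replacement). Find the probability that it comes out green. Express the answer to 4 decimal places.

0.6139

The likelihood of the observed sequence under each hypothesis: P(data | r = 3) = (3/9)(6/8) = 1/4; P(data | r = 5) = (5/9)(4/8) = 5/18; P(data | r = 6) = (6/9)(3/8) = 1/4; P(data | r = 7) = (7/9)(2/8) = 7/36; P(data | r = 8) = (8/9)(1/8) = 1/9.
The prior-weighted likelihoods are 2/9 · 1/4 = 1/18, 2/9 · 5/18 = 5/81, 2/9 · 1/4 = 1/18, 2/9 · 7/36 = 7/162, 1/9 · 1/9 = 1/81; these sum to 37/162.
The posterior is then P(r = 3 | data) = 9/37, P(r = 5 | data) = 10/37, P(r = 6 | data) = 9/37, P(r = 7 | data) = 7/37, P(r = 8 | data) = 2/37.
So P(green next | data) = Σ P(green next | H) P(H | data) = (2/7)(9/37) + (4/7)(10/37) + (5/7)(9/37) + (6/7)(7/37) + (1)(2/37) = 159/259.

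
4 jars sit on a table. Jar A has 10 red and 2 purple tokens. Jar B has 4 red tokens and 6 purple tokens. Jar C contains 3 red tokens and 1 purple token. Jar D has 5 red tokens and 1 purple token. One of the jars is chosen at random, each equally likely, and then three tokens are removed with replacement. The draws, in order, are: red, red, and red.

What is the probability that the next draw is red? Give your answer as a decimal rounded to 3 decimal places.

0.795

For each hypothesis, P(data | H) works out to: P(data | jar A) = (10/12)(10/12)(10/12) = 0.5787; P(data | jar B) = (4/10)(4/10)(4/10) = 0.064; P(data | jar C) = (3/4)(3/4)(3/4) = 0.42188; P(data | jar D) = (5/6)(5/6)(5/6) = 0.5787.
Multiplying each by its prior: 1/4 · 0.5787 = 0.14468, 1/4 · 0.064 = 0.016, 1/4 · 0.42188 = 0.10547, 1/4 · 0.5787 = 0.14468; with total 0.41082.
Normalising, the posterior is P(jar A | data) = 0.35216, P(jar B | data) = 0.038946, P(jar C | data) = 0.25673, P(jar D | data) = 0.35216.
So P(red next | data) = Σ P(red next | H) P(H | data) = (5/6)(0.35216) + (2/5)(0.038946) + (3/4)(0.25673) + (5/6)(0.35216) = 0.79506.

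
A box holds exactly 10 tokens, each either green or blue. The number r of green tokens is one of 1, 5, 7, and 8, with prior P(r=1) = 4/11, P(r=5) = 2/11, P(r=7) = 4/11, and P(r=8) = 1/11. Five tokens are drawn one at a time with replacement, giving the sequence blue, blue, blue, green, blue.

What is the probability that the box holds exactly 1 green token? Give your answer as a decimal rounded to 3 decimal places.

For each hypothesis, P(data | H) works out to: P(data | r = 1) = (9/10)(9/10)(9/10)(1/10)(9/10) = 0.06561; P(data | r = 5) = (5/10)(5/10)(5/10)(5/10)(5/10) = 0.03125; P(data | r = 7) = (3/10)(3/10)(3/10)(7/10)(3/10) = 0.00567; P(data | r = 8) = (2/10)(2/10)(2/10)(8/10)(2/10) = 0.00128.
The prior-weighted likelihoods are 4/11 · 0.06561 = 0.023858, 2/11 · 0.03125 = 0.0056818, 4/11 · 0.00567 = 0.0020618, 1/11 · 0.00128 = 0.00011636; with total 0.031718.
By Bayes' rule, P(r = 1 | data) = (0.023858) / (0.031718) = 0.75219.

0.752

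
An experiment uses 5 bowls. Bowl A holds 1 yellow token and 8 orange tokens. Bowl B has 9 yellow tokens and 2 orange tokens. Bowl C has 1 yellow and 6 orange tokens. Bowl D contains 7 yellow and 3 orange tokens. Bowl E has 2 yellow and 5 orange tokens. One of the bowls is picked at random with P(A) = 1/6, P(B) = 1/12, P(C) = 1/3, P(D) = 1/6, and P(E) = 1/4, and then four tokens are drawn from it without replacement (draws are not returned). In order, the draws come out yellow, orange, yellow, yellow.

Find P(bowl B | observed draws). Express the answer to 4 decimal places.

The likelihood of the observed sequence under each hypothesis: P(data | bowl A) = (1/9)(8/8)(0/7) = 0; P(data | bowl B) = (9/11)(2/10)(8/9)(7/8) = 0.12727; P(data | bowl C) = (1/7)(6/6)(0/5) = 0; P(data | bowl D) = (7/10)(3/9)(6/8)(5/7) = 0.125; P(data | bowl E) = (2/7)(5/6)(1/5)(0/4) = 0.
The prior-weighted likelihoods are 1/6 · 0 = 0, 1/12 · 0.12727 = 0.010606, 1/3 · 0 = 0, 1/6 · 0.125 = 0.020833, 1/4 · 0 = 0; summing to 0.031439.
Therefore the posterior P(bowl B | data) = (0.010606) / (0.031439) = 0.33735.

0.3373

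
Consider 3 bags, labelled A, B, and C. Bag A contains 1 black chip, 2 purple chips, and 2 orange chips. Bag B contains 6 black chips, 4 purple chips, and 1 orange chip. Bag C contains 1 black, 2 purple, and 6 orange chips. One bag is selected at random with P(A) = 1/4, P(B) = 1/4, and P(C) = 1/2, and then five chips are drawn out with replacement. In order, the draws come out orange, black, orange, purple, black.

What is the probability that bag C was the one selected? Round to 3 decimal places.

0.414

Under each hypothesis, the probability of the observed sequence is: P(data | bag A) = (2/5)(1/5)(2/5)(2/5)(1/5) = 0.00256; P(data | bag B) = (1/11)(6/11)(1/11)(4/11)(6/11) = 0.00089413; P(data | bag C) = (6/9)(1/9)(6/9)(2/9)(1/9) = 0.0012193.
Multiplying each by its prior: 1/4 · 0.00256 = 0.00064, 1/4 · 0.00089413 = 0.00022353, 1/2 · 0.0012193 = 0.00060966; summing to 0.0014732.
Hence P(bag C | data) = (0.00060966) / (0.0014732) = 0.41384.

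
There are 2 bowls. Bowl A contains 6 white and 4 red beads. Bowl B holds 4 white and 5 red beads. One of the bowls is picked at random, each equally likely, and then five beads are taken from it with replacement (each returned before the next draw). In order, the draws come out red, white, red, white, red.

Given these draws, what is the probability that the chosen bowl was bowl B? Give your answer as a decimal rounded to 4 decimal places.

0.5952

Under each hypothesis, the probability of the observed sequence is: P(data | bowl A) = (4/10)(6/10)(4/10)(6/10)(4/10) = 0.02304; P(data | bowl B) = (5/9)(4/9)(5/9)(4/9)(5/9) = 0.03387.
The prior-weighted likelihoods are 1/2 · 0.02304 = 0.01152, 1/2 · 0.03387 = 0.016935; these sum to 0.028455.
Therefore the posterior P(bowl B | data) = (0.016935) / (0.028455) = 0.59515.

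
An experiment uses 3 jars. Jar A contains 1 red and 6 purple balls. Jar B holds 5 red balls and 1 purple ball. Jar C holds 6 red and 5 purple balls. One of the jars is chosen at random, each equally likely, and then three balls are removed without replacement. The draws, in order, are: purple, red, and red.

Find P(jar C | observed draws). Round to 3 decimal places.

Under each hypothesis, the probability of the observed sequence is: P(data | jar A) = (6/7)(1/6)(0/5) = 0; P(data | jar B) = (1/6)(5/5)(4/4) = 1/6; P(data | jar C) = (5/11)(6/10)(5/9) = 5/33.
The prior-weighted likelihoods are 1/3 · 0 = 0, 1/3 · 1/6 = 1/18, 1/3 · 5/33 = 5/99; summing to 7/66.
Hence P(jar C | data) = (5/99) / (7/66) = 10/21.

0.476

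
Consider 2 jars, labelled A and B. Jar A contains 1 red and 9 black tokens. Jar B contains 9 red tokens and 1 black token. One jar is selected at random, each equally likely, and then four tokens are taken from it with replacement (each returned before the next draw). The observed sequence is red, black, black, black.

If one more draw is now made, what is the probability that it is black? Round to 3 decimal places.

0.890

For each hypothesis, P(data | H) works out to: P(data | jar A) = (1/10)(9/10)(9/10)(9/10) = 0.0729; P(data | jar B) = (9/10)(1/10)(1/10)(1/10) = 0.0009.
The prior-weighted likelihoods are 1/2 · 0.0729 = 0.03645, 1/2 · 0.0009 = 0.00045; with total 0.0369.
Normalising, the posterior is P(jar A | data) = 0.9878, P(jar B | data) = 0.012195.
The predictive probability is P(black next | data) = (9/10)(0.9878) + (1/10)(0.012195) = 0.89024.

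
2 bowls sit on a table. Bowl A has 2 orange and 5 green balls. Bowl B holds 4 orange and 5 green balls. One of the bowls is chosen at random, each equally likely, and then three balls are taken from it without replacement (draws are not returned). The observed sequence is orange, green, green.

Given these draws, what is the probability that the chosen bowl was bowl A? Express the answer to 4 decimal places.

Under each hypothesis, the probability of the observed sequence is: P(data | bowl A) = (2/7)(5/6)(4/5) = 4/21; P(data | bowl B) = (4/9)(5/8)(4/7) = 10/63.
The prior-weighted likelihoods are 1/2 · 4/21 = 2/21, 1/2 · 10/63 = 5/63; with total 11/63.
Hence P(bowl A | data) = (2/21) / (11/63) = 6/11.

0.5455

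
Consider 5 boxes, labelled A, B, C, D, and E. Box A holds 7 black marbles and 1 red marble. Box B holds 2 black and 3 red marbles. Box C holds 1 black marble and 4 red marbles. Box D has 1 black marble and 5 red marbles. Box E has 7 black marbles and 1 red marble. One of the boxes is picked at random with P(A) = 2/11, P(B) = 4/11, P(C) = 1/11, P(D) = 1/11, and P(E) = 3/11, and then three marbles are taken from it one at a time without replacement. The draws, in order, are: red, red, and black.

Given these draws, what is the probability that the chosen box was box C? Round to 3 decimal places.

0.171

The likelihood of the observed sequence under each hypothesis: P(data | box A) = (1/8)(0/7) = 0; P(data | box B) = (3/5)(2/4)(2/3) = 1/5; P(data | box C) = (4/5)(3/4)(1/3) = 1/5; P(data | box D) = (5/6)(4/5)(1/4) = 1/6; P(data | box E) = (1/8)(0/7) = 0.
The prior-weighted likelihoods are 2/11 · 0 = 0, 4/11 · 1/5 = 4/55, 1/11 · 1/5 = 1/55, 1/11 · 1/6 = 1/66, 3/11 · 0 = 0; summing to 7/66.
By Bayes' rule, P(box C | data) = (1/55) / (7/66) = 6/35.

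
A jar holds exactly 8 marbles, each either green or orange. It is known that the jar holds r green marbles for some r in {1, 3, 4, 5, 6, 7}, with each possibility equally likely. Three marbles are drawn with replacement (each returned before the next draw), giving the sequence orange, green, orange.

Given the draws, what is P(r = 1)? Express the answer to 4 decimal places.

0.1856

For each hypothesis, P(data | H) works out to: P(data | r = 1) = (7/8)(1/8)(7/8) = 0.095703; P(data | r = 3) = (5/8)(3/8)(5/8) = 0.14648; P(data | r = 4) = (4/8)(4/8)(4/8) = 0.125; P(data | r = 5) = (3/8)(5/8)(3/8) = 0.087891; P(data | r = 6) = (2/8)(6/8)(2/8) = 0.046875; P(data | r = 7) = (1/8)(7/8)(1/8) = 0.013672.
Weighting by the prior gives 1/6 · 0.095703 = 0.015951, 1/6 · 0.14648 = 0.024414, 1/6 · 0.125 = 0.020833, 1/6 · 0.087891 = 0.014648, 1/6 · 0.046875 = 0.0078125, 1/6 · 0.013672 = 0.0022786; these sum to 0.085938.
So P(r = 1 | data) = (0.015951) / (0.085938) = 0.18561.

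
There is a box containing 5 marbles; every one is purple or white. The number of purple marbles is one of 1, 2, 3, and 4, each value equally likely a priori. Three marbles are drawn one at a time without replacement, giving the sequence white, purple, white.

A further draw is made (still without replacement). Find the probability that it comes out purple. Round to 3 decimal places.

Compute the likelihood of the observed sequence for each case: P(data | r = 1) = (4/5)(1/4)(3/3) = 1/5; P(data | r = 2) = (3/5)(2/4)(2/3) = 1/5; P(data | r = 3) = (2/5)(3/4)(1/3) = 1/10; P(data | r = 4) = (1/5)(4/4)(0/3) = 0.
The prior-weighted likelihoods are 1/4 · 1/5 = 1/20, 1/4 · 1/5 = 1/20, 1/4 · 1/10 = 1/40, 1/4 · 0 = 0; summing to 1/8.
Dividing through by the total gives posterior P(r = 1 | data) = 2/5, P(r = 2 | data) = 2/5, P(r = 3 | data) = 1/5, P(r = 4 | data) = 0.
The predictive probability is P(purple next | data) = (0)(2/5) + (1/2)(2/5) + (1)(1/5) = 2/5.

0.400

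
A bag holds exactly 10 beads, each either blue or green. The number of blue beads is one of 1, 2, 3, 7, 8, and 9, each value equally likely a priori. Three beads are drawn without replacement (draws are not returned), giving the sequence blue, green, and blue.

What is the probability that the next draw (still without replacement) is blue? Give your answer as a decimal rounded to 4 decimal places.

0.7174

Under each hypothesis, the probability of the observed sequence is: P(data | r = 1) = (1/10)(9/9)(0/8) = 0; P(data | r = 2) = (2/10)(8/9)(1/8) = 1/45; P(data | r = 3) = (3/10)(7/9)(2/8) = 7/120; P(data | r = 7) = (7/10)(3/9)(6/8) = 7/40; P(data | r = 8) = (8/10)(2/9)(7/8) = 7/45; P(data | r = 9) = (9/10)(1/9)(8/8) = 1/10.
The prior-weighted likelihoods are 1/6 · 0 = 0, 1/6 · 1/45 = 1/270, 1/6 · 7/120 = 7/720, 1/6 · 7/40 = 7/240, 1/6 · 7/45 = 7/270, 1/6 · 1/10 = 1/60; summing to 23/270.
Dividing through by the total gives posterior P(r = 1 | data) = 0, P(r = 2 | data) = 1/23, P(r = 3 | data) = 21/184, P(r = 7 | data) = 63/184, P(r = 8 | data) = 7/23, P(r = 9 | data) = 9/46.
So P(blue next | data) = Σ P(blue next | H) P(H | data) = (0)(1/23) + (1/7)(21/184) + (5/7)(63/184) + (6/7)(7/23) + (1)(9/46) = 33/46.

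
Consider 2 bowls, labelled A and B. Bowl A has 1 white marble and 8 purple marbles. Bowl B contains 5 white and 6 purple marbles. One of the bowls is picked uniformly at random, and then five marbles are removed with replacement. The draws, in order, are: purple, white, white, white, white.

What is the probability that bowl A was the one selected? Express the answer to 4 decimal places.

0.0058

The likelihood of the observed sequence under each hypothesis: P(data | bowl A) = (8/9)(1/9)(1/9)(1/9)(1/9) = 0.00013548; P(data | bowl B) = (6/11)(5/11)(5/11)(5/11)(5/11) = 0.023285.
The prior-weighted likelihoods are 1/2 · 0.00013548 = 6.774e-05, 1/2 · 0.023285 = 0.011642; summing to 0.01171.
So P(bowl A | data) = (6.774e-05) / (0.01171) = 0.0057848.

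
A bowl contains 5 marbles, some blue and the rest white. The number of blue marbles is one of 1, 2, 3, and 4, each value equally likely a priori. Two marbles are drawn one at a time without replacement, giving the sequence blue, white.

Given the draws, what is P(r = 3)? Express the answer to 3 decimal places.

0.300

For each hypothesis, P(data | H) works out to: P(data | r = 1) = (1/5)(4/4) = 1/5; P(data | r = 2) = (2/5)(3/4) = 3/10; P(data | r = 3) = (3/5)(2/4) = 3/10; P(data | r = 4) = (4/5)(1/4) = 1/5.
Weighting by the prior gives 1/4 · 1/5 = 1/20, 1/4 · 3/10 = 3/40, 1/4 · 3/10 = 3/40, 1/4 · 1/5 = 1/20; these sum to 1/4.
By Bayes' rule, P(r = 3 | data) = (3/40) / (1/4) = 3/10.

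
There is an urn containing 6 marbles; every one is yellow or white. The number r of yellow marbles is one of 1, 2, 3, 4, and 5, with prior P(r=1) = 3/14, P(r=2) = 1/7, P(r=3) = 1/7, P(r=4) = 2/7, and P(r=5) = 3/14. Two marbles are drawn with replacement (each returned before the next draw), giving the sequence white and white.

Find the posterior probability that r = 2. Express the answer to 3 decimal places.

0.222

Compute the likelihood of the observed sequence for each case: P(data | r = 1) = (5/6)(5/6) = 25/36; P(data | r = 2) = (4/6)(4/6) = 4/9; P(data | r = 3) = (3/6)(3/6) = 1/4; P(data | r = 4) = (2/6)(2/6) = 1/9; P(data | r = 5) = (1/6)(1/6) = 1/36.
Weighting by the prior gives 3/14 · 25/36 = 25/168, 1/7 · 4/9 = 4/63, 1/7 · 1/4 = 1/28, 2/7 · 1/9 = 2/63, 3/14 · 1/36 = 1/168; summing to 2/7.
By Bayes' rule, P(r = 2 | data) = (4/63) / (2/7) = 2/9.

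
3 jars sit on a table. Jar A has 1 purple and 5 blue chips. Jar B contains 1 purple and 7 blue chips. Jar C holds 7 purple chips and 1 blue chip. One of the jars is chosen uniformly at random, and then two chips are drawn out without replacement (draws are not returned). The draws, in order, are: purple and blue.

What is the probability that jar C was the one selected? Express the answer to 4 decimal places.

The likelihood of the observed sequence under each hypothesis: P(data | jar A) = (1/6)(5/5) = 1/6; P(data | jar B) = (1/8)(7/7) = 1/8; P(data | jar C) = (7/8)(1/7) = 1/8.
Multiplying each by its prior: 1/3 · 1/6 = 1/18, 1/3 · 1/8 = 1/24, 1/3 · 1/8 = 1/24; with total 5/36.
So P(jar C | data) = (1/24) / (5/36) = 3/10.

0.3000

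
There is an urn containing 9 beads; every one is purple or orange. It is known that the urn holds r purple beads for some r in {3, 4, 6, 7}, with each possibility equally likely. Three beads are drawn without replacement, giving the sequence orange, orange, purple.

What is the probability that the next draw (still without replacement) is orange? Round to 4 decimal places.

0.4818

The likelihood of the observed sequence under each hypothesis: P(data | r = 3) = (6/9)(5/8)(3/7) = 5/28; P(data | r = 4) = (5/9)(4/8)(4/7) = 10/63; P(data | r = 6) = (3/9)(2/8)(6/7) = 1/14; P(data | r = 7) = (2/9)(1/8)(7/7) = 1/36.
The prior-weighted likelihoods are 1/4 · 5/28 = 5/112, 1/4 · 10/63 = 5/126, 1/4 · 1/14 = 1/56, 1/4 · 1/36 = 1/144; these sum to 55/504.
The posterior is then P(r = 3 | data) = 9/22, P(r = 4 | data) = 4/11, P(r = 6 | data) = 9/55, P(r = 7 | data) = 7/110.
Averaging over the posterior, P(orange next | data) = (2/3)(9/22) + (1/2)(4/11) + (1/6)(9/55) + (0)(7/110) = 53/110.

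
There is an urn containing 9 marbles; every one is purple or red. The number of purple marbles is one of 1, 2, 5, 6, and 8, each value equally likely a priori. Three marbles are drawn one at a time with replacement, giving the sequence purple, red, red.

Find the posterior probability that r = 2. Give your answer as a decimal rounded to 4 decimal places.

0.3224

Under each hypothesis, the probability of the observed sequence is: P(data | r = 1) = (1/9)(8/9)(8/9) = 0.087791; P(data | r = 2) = (2/9)(7/9)(7/9) = 0.13443; P(data | r = 5) = (5/9)(4/9)(4/9) = 0.10974; P(data | r = 6) = (6/9)(3/9)(3/9) = 0.074074; P(data | r = 8) = (8/9)(1/9)(1/9) = 0.010974.
Multiplying each by its prior: 1/5 · 0.087791 = 0.017558, 1/5 · 0.13443 = 0.026886, 1/5 · 0.10974 = 0.021948, 1/5 · 0.074074 = 0.014815, 1/5 · 0.010974 = 0.0021948; these sum to 0.083402.
By Bayes' rule, P(r = 2 | data) = (0.026886) / (0.083402) = 0.32237.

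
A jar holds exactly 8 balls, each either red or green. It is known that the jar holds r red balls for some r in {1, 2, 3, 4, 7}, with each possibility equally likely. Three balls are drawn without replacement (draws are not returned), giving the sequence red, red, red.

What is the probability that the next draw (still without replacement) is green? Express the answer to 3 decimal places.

0.280

The likelihood of the observed sequence under each hypothesis: P(data | r = 1) = (1/8)(0/7) = 0; P(data | r = 2) = (2/8)(1/7)(0/6) = 0; P(data | r = 3) = (3/8)(2/7)(1/6) = 1/56; P(data | r = 4) = (4/8)(3/7)(2/6) = 1/14; P(data | r = 7) = (7/8)(6/7)(5/6) = 5/8.
The prior-weighted likelihoods are 1/5 · 0 = 0, 1/5 · 0 = 0, 1/5 · 1/56 = 1/280, 1/5 · 1/14 = 1/70, 1/5 · 5/8 = 1/8; these sum to 1/7.
The posterior is then P(r = 1 | data) = 0, P(r = 2 | data) = 0, P(r = 3 | data) = 1/40, P(r = 4 | data) = 1/10, P(r = 7 | data) = 7/8.
The predictive probability is P(green next | data) = (1)(1/40) + (4/5)(1/10) + (1/5)(7/8) = 7/25.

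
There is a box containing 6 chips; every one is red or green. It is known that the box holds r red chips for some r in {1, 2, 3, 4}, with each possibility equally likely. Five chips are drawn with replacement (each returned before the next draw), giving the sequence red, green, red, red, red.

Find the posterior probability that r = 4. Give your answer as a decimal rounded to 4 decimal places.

0.6214

Under each hypothesis, the probability of the observed sequence is: P(data | r = 1) = (1/6)(5/6)(1/6)(1/6)(1/6) = 0.000643; P(data | r = 2) = (2/6)(4/6)(2/6)(2/6)(2/6) = 0.0082305; P(data | r = 3) = (3/6)(3/6)(3/6)(3/6)(3/6) = 0.03125; P(data | r = 4) = (4/6)(2/6)(4/6)(4/6)(4/6) = 0.065844.
Weighting by the prior gives 1/4 · 0.000643 = 0.00016075, 1/4 · 0.0082305 = 0.0020576, 1/4 · 0.03125 = 0.0078125, 1/4 · 0.065844 = 0.016461; with total 0.026492.
So P(r = 4 | data) = (0.016461) / (0.026492) = 0.62136.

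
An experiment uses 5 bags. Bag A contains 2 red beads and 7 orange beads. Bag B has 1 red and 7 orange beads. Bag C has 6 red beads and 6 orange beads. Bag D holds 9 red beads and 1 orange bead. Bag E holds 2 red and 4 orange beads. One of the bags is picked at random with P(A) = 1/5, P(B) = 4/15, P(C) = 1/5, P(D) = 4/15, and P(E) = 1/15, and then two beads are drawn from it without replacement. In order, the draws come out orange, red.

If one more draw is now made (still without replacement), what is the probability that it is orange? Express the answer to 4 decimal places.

The likelihood of the observed sequence under each hypothesis: P(data | bag A) = (7/9)(2/8) = 7/36; P(data | bag B) = (7/8)(1/7) = 1/8; P(data | bag C) = (6/12)(6/11) = 3/11; P(data | bag D) = (1/10)(9/9) = 1/10; P(data | bag E) = (4/6)(2/5) = 4/15.
The prior-weighted likelihoods are 1/5 · 7/36 = 7/180, 4/15 · 1/8 = 1/30, 1/5 · 3/11 = 3/55, 4/15 · 1/10 = 2/75, 1/15 · 4/15 = 4/225; these sum to 113/660.
Normalising, the posterior is P(bag A | data) = 0.22714, P(bag B | data) = 0.19469, P(bag C | data) = 0.31858, P(bag D | data) = 0.15575, P(bag E | data) = 0.10383.
So P(orange next | data) = Σ P(orange next | H) P(H | data) = (6/7)(0.22714) + (1)(0.19469) + (1/2)(0.31858) + (0)(0.15575) + (3/4)(0.10383) = 0.62655.

0.6265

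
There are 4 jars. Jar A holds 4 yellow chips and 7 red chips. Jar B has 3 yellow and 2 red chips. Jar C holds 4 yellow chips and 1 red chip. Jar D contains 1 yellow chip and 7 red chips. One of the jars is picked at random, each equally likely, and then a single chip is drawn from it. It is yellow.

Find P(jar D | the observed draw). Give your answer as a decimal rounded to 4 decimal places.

0.0662

The likelihood of this draw under each hypothesis: P(data | jar A) = (4/11) = 0.36364; P(data | jar B) = (3/5) = 0.6; P(data | jar C) = (4/5) = 0.8; P(data | jar D) = (1/8) = 0.125.
Multiplying each by its prior: 1/4 · 0.36364 = 0.090909, 1/4 · 0.6 = 0.15, 1/4 · 0.8 = 0.2, 1/4 · 0.125 = 0.03125; these sum to 0.47216.
Therefore the posterior P(jar D | data) = (0.03125) / (0.47216) = 0.066185.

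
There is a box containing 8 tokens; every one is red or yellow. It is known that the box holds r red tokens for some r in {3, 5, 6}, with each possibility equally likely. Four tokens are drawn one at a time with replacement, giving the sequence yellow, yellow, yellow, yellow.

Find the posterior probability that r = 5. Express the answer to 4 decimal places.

0.1122

Under each hypothesis, the probability of the observed sequence is: P(data | r = 3) = (5/8)(5/8)(5/8)(5/8) = 0.15259; P(data | r = 5) = (3/8)(3/8)(3/8)(3/8) = 0.019775; P(data | r = 6) = (2/8)(2/8)(2/8)(2/8) = 0.0039062.
Weighting by the prior gives 1/3 · 0.15259 = 0.050863, 1/3 · 0.019775 = 0.0065918, 1/3 · 0.0039062 = 0.0013021; with total 0.058757.
Therefore the posterior P(r = 5 | data) = (0.0065918) / (0.058757) = 0.11219.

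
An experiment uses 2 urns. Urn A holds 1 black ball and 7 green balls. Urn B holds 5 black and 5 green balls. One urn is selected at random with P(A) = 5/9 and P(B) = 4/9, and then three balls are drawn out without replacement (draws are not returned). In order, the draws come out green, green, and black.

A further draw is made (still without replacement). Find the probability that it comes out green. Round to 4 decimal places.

0.7311

Under each hypothesis, the probability of the observed sequence is: P(data | urn A) = (7/8)(6/7)(1/6) = 1/8; P(data | urn B) = (5/10)(4/9)(5/8) = 5/36.
The prior-weighted likelihoods are 5/9 · 1/8 = 5/72, 4/9 · 5/36 = 5/81; with total 85/648.
Dividing through by the total gives posterior P(urn A | data) = 9/17, P(urn B | data) = 8/17.
So P(green next | data) = Σ P(green next | H) P(H | data) = (1)(9/17) + (3/7)(8/17) = 87/119.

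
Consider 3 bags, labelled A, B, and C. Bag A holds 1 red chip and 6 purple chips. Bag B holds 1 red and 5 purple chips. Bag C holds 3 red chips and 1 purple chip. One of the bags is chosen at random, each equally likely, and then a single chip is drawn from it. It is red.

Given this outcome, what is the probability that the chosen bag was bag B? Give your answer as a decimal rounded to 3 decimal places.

Under each hypothesis, the probability of this draw is: P(data | bag A) = (1/7) = 1/7; P(data | bag B) = (1/6) = 1/6; P(data | bag C) = (3/4) = 3/4.
The prior-weighted likelihoods are 1/3 · 1/7 = 1/21, 1/3 · 1/6 = 1/18, 1/3 · 3/4 = 1/4; summing to 89/252.
Therefore the posterior P(bag B | data) = (1/18) / (89/252) = 14/89.

0.157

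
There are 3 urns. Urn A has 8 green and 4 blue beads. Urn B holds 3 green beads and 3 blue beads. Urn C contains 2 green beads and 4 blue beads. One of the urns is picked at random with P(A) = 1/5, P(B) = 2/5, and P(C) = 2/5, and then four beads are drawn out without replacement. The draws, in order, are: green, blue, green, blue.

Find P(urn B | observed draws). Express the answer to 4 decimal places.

0.5130

The likelihood of the observed sequence under each hypothesis: P(data | urn A) = (8/12)(4/11)(7/10)(3/9) = 0.056566; P(data | urn B) = (3/6)(3/5)(2/4)(2/3) = 0.1; P(data | urn C) = (2/6)(4/5)(1/4)(3/3) = 0.066667.
The prior-weighted likelihoods are 1/5 · 0.056566 = 0.011313, 2/5 · 0.1 = 0.04, 2/5 · 0.066667 = 0.026667; these sum to 0.07798.
Therefore the posterior P(urn B | data) = (0.04) / (0.07798) = 0.51295.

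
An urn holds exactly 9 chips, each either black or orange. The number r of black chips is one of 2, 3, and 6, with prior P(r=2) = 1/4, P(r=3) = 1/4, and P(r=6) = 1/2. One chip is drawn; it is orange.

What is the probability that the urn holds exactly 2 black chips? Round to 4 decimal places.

0.3684

Under each hypothesis, the probability of this draw is: P(data | r = 2) = (7/9) = 7/9; P(data | r = 3) = (6/9) = 2/3; P(data | r = 6) = (3/9) = 1/3.
Multiplying each by its prior: 1/4 · 7/9 = 7/36, 1/4 · 2/3 = 1/6, 1/2 · 1/3 = 1/6; summing to 19/36.
Therefore the posterior P(r = 2 | data) = (7/36) / (19/36) = 7/19.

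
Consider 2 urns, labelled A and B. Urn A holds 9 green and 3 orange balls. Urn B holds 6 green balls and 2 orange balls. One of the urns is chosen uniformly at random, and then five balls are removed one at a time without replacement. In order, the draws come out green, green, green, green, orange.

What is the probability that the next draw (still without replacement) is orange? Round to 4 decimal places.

0.3109

For each hypothesis, P(data | H) works out to: P(data | urn A) = (9/12)(8/11)(7/10)(6/9)(3/8) = 21/220; P(data | urn B) = (6/8)(5/7)(4/6)(3/5)(2/4) = 3/28.
The prior-weighted likelihoods are 1/2 · 21/220 = 21/440, 1/2 · 3/28 = 3/56; summing to 39/385.
The posterior is then P(urn A | data) = 49/104, P(urn B | data) = 55/104.
Averaging over the posterior, P(orange next | data) = (2/7)(49/104) + (1/3)(55/104) = 97/312.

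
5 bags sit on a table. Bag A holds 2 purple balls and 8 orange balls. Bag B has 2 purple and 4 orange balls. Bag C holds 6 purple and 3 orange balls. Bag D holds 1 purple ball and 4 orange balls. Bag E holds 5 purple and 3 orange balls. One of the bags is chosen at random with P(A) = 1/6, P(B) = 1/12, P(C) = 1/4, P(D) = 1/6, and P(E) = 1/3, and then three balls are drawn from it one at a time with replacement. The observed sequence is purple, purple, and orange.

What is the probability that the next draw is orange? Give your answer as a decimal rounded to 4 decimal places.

Under each hypothesis, the probability of the observed sequence is: P(data | bag A) = (2/10)(2/10)(8/10) = 0.032; P(data | bag B) = (2/6)(2/6)(4/6) = 0.074074; P(data | bag C) = (6/9)(6/9)(3/9) = 0.14815; P(data | bag D) = (1/5)(1/5)(4/5) = 0.032; P(data | bag E) = (5/8)(5/8)(3/8) = 0.14648.
Multiplying each by its prior: 1/6 · 0.032 = 0.0053333, 1/12 · 0.074074 = 0.0061728, 1/4 · 0.14815 = 0.037037, 1/6 · 0.032 = 0.0053333, 1/3 · 0.14648 = 0.048828; summing to 0.1027.
The posterior is then P(bag A | data) = 0.051929, P(bag B | data) = 0.060103, P(bag C | data) = 0.36062, P(bag D | data) = 0.051929, P(bag E | data) = 0.47542.
Averaging over the posterior, P(orange next | data) = (4/5)(0.051929) + (2/3)(0.060103) + (1/3)(0.36062) + (4/5)(0.051929) + (3/8)(0.47542) = 0.42164.

0.4216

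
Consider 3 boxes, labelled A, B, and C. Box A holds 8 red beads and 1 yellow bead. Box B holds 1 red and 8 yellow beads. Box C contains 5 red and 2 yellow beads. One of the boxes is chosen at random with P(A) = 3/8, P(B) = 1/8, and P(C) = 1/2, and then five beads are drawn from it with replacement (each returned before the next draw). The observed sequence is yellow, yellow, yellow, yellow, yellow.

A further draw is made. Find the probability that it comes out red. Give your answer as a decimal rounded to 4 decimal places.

0.1193

Compute the likelihood of the observed sequence for each case: P(data | box A) = (1/9)(1/9)(1/9)(1/9)(1/9) = 1.6935e-05; P(data | box B) = (8/9)(8/9)(8/9)(8/9)(8/9) = 0.55493; P(data | box C) = (2/7)(2/7)(2/7)(2/7)(2/7) = 0.001904.
Weighting by the prior gives 3/8 · 1.6935e-05 = 6.3507e-06, 1/8 · 0.55493 = 0.069366, 1/2 · 0.001904 = 0.00095198; summing to 0.070324.
Dividing through by the total gives posterior P(box A | data) = 9.0305e-05, P(box B | data) = 0.98637, P(box C | data) = 0.013537.
So P(red next | data) = Σ P(red next | H) P(H | data) = (8/9)(9.0305e-05) + (1/9)(0.98637) + (5/7)(0.013537) = 0.11935.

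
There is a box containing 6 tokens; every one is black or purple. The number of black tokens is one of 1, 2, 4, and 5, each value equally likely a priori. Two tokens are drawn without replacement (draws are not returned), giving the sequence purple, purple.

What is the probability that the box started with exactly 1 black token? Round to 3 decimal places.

For each hypothesis, P(data | H) works out to: P(data | r = 1) = (5/6)(4/5) = 2/3; P(data | r = 2) = (4/6)(3/5) = 2/5; P(data | r = 4) = (2/6)(1/5) = 1/15; P(data | r = 5) = (1/6)(0/5) = 0.
The prior-weighted likelihoods are 1/4 · 2/3 = 1/6, 1/4 · 2/5 = 1/10, 1/4 · 1/15 = 1/60, 1/4 · 0 = 0; these sum to 17/60.
By Bayes' rule, P(r = 1 | data) = (1/6) / (17/60) = 10/17.

0.588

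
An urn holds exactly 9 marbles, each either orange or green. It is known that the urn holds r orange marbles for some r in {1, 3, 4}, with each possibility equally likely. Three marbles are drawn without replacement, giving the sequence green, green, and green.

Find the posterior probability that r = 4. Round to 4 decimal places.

The likelihood of the observed sequence under each hypothesis: P(data | r = 1) = (8/9)(7/8)(6/7) = 2/3; P(data | r = 3) = (6/9)(5/8)(4/7) = 5/21; P(data | r = 4) = (5/9)(4/8)(3/7) = 5/42.
Multiplying each by its prior: 1/3 · 2/3 = 2/9, 1/3 · 5/21 = 5/63, 1/3 · 5/42 = 5/126; these sum to 43/126.
So P(r = 4 | data) = (5/126) / (43/126) = 5/43.

0.1163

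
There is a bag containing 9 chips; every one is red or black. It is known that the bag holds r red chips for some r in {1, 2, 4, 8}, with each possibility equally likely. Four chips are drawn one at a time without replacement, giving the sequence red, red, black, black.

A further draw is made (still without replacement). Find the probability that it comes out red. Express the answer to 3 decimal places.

Under each hypothesis, the probability of the observed sequence is: P(data | r = 1) = (1/9)(0/8) = 0; P(data | r = 2) = (2/9)(1/8)(7/7)(6/6) = 1/36; P(data | r = 4) = (4/9)(3/8)(5/7)(4/6) = 5/63; P(data | r = 8) = (8/9)(7/8)(1/7)(0/6) = 0.
Multiplying each by its prior: 1/4 · 0 = 0, 1/4 · 1/36 = 1/144, 1/4 · 5/63 = 5/252, 1/4 · 0 = 0; summing to 3/112.
The posterior is then P(r = 1 | data) = 0, P(r = 2 | data) = 7/27, P(r = 4 | data) = 20/27, P(r = 8 | data) = 0.
The predictive probability is P(red next | data) = (0)(7/27) + (2/5)(20/27) = 8/27.

0.296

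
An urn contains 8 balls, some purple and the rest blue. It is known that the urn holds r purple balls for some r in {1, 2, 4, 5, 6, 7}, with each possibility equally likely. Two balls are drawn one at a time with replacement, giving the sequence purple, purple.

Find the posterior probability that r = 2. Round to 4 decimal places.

0.0305

For each hypothesis, P(data | H) works out to: P(data | r = 1) = (1/8)(1/8) = 1/64; P(data | r = 2) = (2/8)(2/8) = 1/16; P(data | r = 4) = (4/8)(4/8) = 1/4; P(data | r = 5) = (5/8)(5/8) = 25/64; P(data | r = 6) = (6/8)(6/8) = 9/16; P(data | r = 7) = (7/8)(7/8) = 49/64.
Multiplying each by its prior: 1/6 · 1/64 = 1/384, 1/6 · 1/16 = 1/96, 1/6 · 1/4 = 1/24, 1/6 · 25/64 = 25/384, 1/6 · 9/16 = 3/32, 1/6 · 49/64 = 49/384; these sum to 131/384.
Therefore the posterior P(r = 2 | data) = (1/96) / (131/384) = 4/131.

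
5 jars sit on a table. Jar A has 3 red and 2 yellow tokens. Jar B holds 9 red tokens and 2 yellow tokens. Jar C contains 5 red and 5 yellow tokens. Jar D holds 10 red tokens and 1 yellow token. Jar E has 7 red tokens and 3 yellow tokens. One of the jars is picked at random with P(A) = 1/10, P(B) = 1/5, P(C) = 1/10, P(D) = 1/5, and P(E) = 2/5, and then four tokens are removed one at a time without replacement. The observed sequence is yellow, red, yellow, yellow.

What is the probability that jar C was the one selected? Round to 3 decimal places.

Under each hypothesis, the probability of the observed sequence is: P(data | jar A) = (2/5)(3/4)(1/3)(0/2) = 0; P(data | jar B) = (2/11)(9/10)(1/9)(0/8) = 0; P(data | jar C) = (5/10)(5/9)(4/8)(3/7) = 0.059524; P(data | jar D) = (1/11)(10/10)(0/9) = 0; P(data | jar E) = (3/10)(7/9)(2/8)(1/7) = 0.0083333.
Weighting by the prior gives 1/10 · 0 = 0, 1/5 · 0 = 0, 1/10 · 0.059524 = 0.0059524, 1/5 · 0 = 0, 2/5 · 0.0083333 = 0.0033333; summing to 0.0092857.
Therefore the posterior P(jar C | data) = (0.0059524) / (0.0092857) = 0.64103.

0.641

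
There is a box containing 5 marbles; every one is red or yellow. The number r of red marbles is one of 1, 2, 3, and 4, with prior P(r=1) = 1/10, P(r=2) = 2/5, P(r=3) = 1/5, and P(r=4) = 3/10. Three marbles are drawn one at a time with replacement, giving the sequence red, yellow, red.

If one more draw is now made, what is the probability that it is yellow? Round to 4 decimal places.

0.4118

Compute the likelihood of the observed sequence for each case: P(data | r = 1) = (1/5)(4/5)(1/5) = 4/125; P(data | r = 2) = (2/5)(3/5)(2/5) = 12/125; P(data | r = 3) = (3/5)(2/5)(3/5) = 18/125; P(data | r = 4) = (4/5)(1/5)(4/5) = 16/125.
Multiplying each by its prior: 1/10 · 4/125 = 2/625, 2/5 · 12/125 = 24/625, 1/5 · 18/125 = 18/625, 3/10 · 16/125 = 24/625; these sum to 68/625.
The posterior is then P(r = 1 | data) = 1/34, P(r = 2 | data) = 6/17, P(r = 3 | data) = 9/34, P(r = 4 | data) = 6/17.
So P(yellow next | data) = Σ P(yellow next | H) P(H | data) = (4/5)(1/34) + (3/5)(6/17) + (2/5)(9/34) + (1/5)(6/17) = 7/17.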